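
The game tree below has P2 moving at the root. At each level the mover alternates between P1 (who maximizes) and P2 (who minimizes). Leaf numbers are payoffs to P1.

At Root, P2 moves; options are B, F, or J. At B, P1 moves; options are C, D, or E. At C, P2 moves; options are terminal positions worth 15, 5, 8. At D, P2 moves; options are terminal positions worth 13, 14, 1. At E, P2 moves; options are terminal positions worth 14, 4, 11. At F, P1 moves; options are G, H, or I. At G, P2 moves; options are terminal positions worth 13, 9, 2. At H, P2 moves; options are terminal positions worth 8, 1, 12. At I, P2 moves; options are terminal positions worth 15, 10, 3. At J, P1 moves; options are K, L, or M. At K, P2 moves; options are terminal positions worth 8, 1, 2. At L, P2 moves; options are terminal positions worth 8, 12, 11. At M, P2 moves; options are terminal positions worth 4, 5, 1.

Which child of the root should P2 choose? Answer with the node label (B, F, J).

C (P2): min(15, 5, 8) = 5
D (P2): min(13, 14, 1) = 1
E (P2): min(14, 4, 11) = 4
B (P1): max(5, 1, 4) = 5
G (P2): min(13, 9, 2) = 2
H (P2): min(8, 1, 12) = 1
I (P2): min(15, 10, 3) = 3
F (P1): max(2, 1, 3) = 3
K (P2): min(8, 1, 2) = 1
L (P2): min(8, 12, 11) = 8
M (P2): min(4, 5, 1) = 1
J (P1): max(1, 8, 1) = 8
Root (P2): min(5, 3, 8) = 3
P2 picks the child with the lowest value: F (value 3).

F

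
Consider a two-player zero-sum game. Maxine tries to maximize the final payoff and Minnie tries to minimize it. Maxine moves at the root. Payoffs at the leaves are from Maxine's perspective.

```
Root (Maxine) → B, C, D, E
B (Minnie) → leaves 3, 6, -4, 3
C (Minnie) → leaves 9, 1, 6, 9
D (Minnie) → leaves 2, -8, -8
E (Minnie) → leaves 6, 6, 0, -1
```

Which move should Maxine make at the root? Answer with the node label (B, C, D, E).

C

B (Minnie): min(3, 6, -4, 3) = -4
C (Minnie): min(9, 1, 6, 9) = 1
D (Minnie): min(2, -8, -8) = -8
E (Minnie): min(6, 6, 0, -1) = -1
Root (Maxine): max(-4, 1, -8, -1) = 1
Maxine picks the child with the highest value: C (value 1).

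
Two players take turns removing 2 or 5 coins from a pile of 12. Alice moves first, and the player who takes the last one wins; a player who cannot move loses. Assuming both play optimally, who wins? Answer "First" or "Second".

Mark each pile size as W (mover wins) or L (mover loses):
i:   0  1  2  3  4  5  6  7  8  9 10 11 12
     L  L  W  W  L  W  W  L  L  W  W  L  W
Position 12 is W, so the first player wins.

First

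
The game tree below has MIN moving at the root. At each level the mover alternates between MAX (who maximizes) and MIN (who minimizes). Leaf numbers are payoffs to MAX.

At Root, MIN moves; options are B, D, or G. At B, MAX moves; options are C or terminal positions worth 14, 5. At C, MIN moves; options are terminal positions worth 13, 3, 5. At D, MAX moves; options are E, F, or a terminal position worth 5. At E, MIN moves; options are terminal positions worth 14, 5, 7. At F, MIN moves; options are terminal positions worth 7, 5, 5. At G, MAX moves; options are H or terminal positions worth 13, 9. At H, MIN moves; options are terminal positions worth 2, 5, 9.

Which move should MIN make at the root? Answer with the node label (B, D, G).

C (MIN): min(13, 3, 5) = 3
B (MAX): max(3, 14, 5) = 14
E (MIN): min(14, 5, 7) = 5
F (MIN): min(7, 5, 5) = 5
D (MAX): max(5, 5, 5) = 5
H (MIN): min(2, 5, 9) = 2
G (MAX): max(2, 13, 9) = 13
Root (MIN): min(14, 5, 13) = 5
MIN picks the child with the lowest value: D (value 5).

D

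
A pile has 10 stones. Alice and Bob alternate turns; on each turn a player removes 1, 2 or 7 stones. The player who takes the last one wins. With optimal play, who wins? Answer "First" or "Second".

Compute winning (W) and losing (L) positions by backward induction:
i:   0  1  2  3  4  5  6  7  8  9 10
     L  W  W  L  W  W  L  W  W  L  W
Position 10 is W, so the first player wins.

First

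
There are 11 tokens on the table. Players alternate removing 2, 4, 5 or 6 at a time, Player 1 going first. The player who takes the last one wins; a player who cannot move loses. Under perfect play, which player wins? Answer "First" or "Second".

Positions where the player to move wins (W) vs loses (L):
i:   0  1  2  3  4  5  6  7  8  9 10 11
     L  L  W  W  W  W  W  W  L  L  W  W
Position 11 is W, so the first player wins.

First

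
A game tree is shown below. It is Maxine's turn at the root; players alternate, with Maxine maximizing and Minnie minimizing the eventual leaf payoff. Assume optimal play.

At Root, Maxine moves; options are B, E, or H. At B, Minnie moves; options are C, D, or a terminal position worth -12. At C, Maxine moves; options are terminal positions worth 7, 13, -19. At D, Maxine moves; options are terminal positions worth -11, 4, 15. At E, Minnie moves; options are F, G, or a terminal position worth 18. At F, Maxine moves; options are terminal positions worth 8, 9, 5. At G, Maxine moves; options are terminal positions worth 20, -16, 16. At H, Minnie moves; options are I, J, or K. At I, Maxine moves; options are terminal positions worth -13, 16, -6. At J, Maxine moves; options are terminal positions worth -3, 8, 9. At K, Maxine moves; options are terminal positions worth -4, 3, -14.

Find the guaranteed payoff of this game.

9

C (Maxine): max(7, 13, -19) = 13
D (Maxine): max(-11, 4, 15) = 15
B (Minnie): min(13, 15, -12) = -12
F (Maxine): max(8, 9, 5) = 9
G (Maxine): max(20, -16, 16) = 20
E (Minnie): min(9, 20, 18) = 9
I (Maxine): max(-13, 16, -6) = 16
J (Maxine): max(-3, 8, 9) = 9
K (Maxine): max(-4, 3, -14) = 3
H (Minnie): min(16, 9, 3) = 3
Root (Maxine): max(-12, 9, 3) = 9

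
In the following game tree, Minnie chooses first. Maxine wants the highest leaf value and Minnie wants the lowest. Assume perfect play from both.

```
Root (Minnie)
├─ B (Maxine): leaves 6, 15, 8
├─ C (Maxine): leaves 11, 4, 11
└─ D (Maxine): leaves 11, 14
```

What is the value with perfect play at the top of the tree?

B (Maxine): max(6, 15, 8) = 15
C (Maxine): max(11, 4, 11) = 11
D (Maxine): max(11, 14) = 14
Root (Minnie): min(15, 11, 14) = 11

11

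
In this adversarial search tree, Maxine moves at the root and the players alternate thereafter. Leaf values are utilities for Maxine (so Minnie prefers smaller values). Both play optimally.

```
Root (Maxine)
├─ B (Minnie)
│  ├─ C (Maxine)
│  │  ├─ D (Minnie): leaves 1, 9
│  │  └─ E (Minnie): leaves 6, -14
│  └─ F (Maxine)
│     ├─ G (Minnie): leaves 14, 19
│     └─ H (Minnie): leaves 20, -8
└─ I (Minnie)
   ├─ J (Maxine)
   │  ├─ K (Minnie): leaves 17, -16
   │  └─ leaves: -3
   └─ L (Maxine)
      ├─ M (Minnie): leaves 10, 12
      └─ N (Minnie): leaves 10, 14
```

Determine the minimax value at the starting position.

D (Minnie): min(1, 9) = 1
E (Minnie): min(6, -14) = -14
C (Maxine): max(1, -14) = 1
G (Minnie): min(14, 19) = 14
H (Minnie): min(20, -8) = -8
F (Maxine): max(14, -8) = 14
B (Minnie): min(1, 14) = 1
K (Minnie): min(17, -16) = -16
J (Maxine): max(-16, -3) = -3
M (Minnie): min(10, 12) = 10
N (Minnie): min(10, 14) = 10
L (Maxine): max(10, 10) = 10
I (Minnie): min(-3, 10) = -3
Root (Maxine): max(1, -3) = 1

1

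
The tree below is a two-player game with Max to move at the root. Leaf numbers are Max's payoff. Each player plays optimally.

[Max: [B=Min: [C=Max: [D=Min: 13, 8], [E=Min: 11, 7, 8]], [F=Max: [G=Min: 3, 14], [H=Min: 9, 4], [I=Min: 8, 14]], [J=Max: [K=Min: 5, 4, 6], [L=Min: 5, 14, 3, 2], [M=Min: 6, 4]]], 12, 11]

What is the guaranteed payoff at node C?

8

D: min(13, 8) = 8
E: min(11, 7, 8) = 7
C: max(8, 7) = 8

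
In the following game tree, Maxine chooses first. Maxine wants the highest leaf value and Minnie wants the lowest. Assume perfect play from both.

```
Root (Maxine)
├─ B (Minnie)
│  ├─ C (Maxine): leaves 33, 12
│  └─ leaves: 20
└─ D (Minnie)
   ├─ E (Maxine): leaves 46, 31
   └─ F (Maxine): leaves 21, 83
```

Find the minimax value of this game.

C (Maxine): max(33, 12) = 33
B (Minnie): min(33, 20) = 20
E (Maxine): max(46, 31) = 46
F (Maxine): max(21, 83) = 83
D (Minnie): min(46, 83) = 46
Root (Maxine): max(20, 46) = 46

46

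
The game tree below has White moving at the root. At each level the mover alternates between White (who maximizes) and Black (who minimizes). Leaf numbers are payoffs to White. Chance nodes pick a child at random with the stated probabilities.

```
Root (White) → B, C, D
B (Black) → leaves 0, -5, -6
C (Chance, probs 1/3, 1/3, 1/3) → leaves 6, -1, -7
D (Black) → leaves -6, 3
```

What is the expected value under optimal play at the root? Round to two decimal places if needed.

B (Black): min(0, -5, -6) = -6
C (Chance): 1/3·6 + 1/3·-1 + 1/3·-7 = -0.67
D (Black): min(-6, 3) = -6
Root (White): max(-6, -0.67, -6) = -0.67

-0.67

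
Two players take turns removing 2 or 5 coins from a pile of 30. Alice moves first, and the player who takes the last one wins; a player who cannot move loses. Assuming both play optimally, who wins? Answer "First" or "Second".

i:   0  1  2  3  4  5  6  7  8  9 10 11 12 13 14 15 16 17 18 19 20 21 22 23 24 25 26 27 28 29 30
     L  L  W  W  L  W  W  L  L  W  W  L  W  W  L  L  W  W  L  W  W  L  L  W  W  L  W  W  L  L  W
Position 30 is W, so the first player wins.

First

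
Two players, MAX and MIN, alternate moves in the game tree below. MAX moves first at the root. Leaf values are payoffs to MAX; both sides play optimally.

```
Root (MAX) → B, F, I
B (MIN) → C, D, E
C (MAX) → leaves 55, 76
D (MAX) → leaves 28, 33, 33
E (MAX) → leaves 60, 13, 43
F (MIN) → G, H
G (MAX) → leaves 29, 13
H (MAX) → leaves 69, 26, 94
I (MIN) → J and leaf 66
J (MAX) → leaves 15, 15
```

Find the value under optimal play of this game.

C (MAX): max(55, 76) = 76
D (MAX): max(28, 33, 33) = 33
E (MAX): max(60, 13, 43) = 60
B (MIN): min(76, 33, 60) = 33
G (MAX): max(29, 13) = 29
H (MAX): max(69, 26, 94) = 94
F (MIN): min(29, 94) = 29
J (MAX): max(15, 15) = 15
I (MIN): min(15, 66) = 15
Root (MAX): max(33, 29, 15) = 33

33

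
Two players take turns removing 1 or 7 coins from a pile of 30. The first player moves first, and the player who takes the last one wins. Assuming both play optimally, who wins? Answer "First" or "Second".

W/L table (W = player to move can force a win):
i:   0  1  2  3  4  5  6  7  8  9 10 11 12 13 14 15 16 17 18 19 20 21 22 23 24 25 26 27 28 29 30
     L  W  L  W  L  W  L  W  L  W  L  W  L  W  L  W  L  W  L  W  L  W  L  W  L  W  L  W  L  W  L
Position 30 is L, so the second player wins.

Second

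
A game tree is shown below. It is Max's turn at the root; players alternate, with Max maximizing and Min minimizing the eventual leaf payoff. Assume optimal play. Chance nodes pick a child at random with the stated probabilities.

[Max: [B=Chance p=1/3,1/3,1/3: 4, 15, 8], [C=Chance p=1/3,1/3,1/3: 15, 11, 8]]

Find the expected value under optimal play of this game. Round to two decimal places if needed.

B (Chance): 1/3·4 + 1/3·15 + 1/3·8 = 9
C (Chance): 1/3·15 + 1/3·11 + 1/3·8 = 11.33
Root (Max): max(9, 11.33) = 11.33

11.33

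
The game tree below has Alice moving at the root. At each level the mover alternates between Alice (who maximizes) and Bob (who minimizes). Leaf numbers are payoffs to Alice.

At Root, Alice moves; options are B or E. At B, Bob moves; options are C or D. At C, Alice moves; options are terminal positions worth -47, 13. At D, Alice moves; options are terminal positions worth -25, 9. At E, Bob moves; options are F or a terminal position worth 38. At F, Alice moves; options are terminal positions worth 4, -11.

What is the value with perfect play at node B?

9

C: max(-47, 13) = 13
D: max(-25, 9) = 9
B: min(13, 9) = 9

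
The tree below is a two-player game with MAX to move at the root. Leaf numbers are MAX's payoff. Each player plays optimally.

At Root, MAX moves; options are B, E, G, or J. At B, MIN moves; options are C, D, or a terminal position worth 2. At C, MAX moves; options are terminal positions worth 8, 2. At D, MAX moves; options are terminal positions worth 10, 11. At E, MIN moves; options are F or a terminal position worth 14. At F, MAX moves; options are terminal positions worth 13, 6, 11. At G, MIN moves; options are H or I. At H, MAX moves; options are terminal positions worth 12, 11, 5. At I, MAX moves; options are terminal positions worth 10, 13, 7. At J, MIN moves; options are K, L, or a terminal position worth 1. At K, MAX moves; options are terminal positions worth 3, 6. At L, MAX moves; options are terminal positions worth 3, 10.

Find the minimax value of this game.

C (MAX): max(8, 2) = 8
D (MAX): max(10, 11) = 11
B (MIN): min(8, 11, 2) = 2
F (MAX): max(13, 6, 11) = 13
E (MIN): min(13, 14) = 13
H (MAX): max(12, 11, 5) = 12
I (MAX): max(10, 13, 7) = 13
G (MIN): min(12, 13) = 12
K (MAX): max(3, 6) = 6
L (MAX): max(3, 10) = 10
J (MIN): min(6, 10, 1) = 1
Root (MAX): max(2, 13, 12, 1) = 13

13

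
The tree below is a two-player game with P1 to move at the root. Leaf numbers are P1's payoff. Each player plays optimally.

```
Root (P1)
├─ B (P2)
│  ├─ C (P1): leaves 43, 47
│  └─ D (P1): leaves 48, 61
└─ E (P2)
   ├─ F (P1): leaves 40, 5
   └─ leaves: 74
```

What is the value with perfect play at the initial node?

47

C (P1): max(43, 47) = 47
D (P1): max(48, 61) = 61
B (P2): min(47, 61) = 47
F (P1): max(40, 5) = 40
E (P2): min(40, 74) = 40
Root (P1): max(47, 40) = 47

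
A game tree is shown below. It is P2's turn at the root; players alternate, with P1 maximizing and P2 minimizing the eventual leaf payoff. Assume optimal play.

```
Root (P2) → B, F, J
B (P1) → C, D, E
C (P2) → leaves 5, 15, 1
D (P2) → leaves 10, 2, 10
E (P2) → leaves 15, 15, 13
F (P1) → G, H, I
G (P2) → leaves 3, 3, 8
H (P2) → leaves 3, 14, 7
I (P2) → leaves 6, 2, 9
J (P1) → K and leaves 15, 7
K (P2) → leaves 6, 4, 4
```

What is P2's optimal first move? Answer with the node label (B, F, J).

C (P2): min(5, 15, 1) = 1
D (P2): min(10, 2, 10) = 2
E (P2): min(15, 15, 13) = 13
B (P1): max(1, 2, 13) = 13
G (P2): min(3, 3, 8) = 3
H (P2): min(3, 14, 7) = 3
I (P2): min(6, 2, 9) = 2
F (P1): max(3, 3, 2) = 3
K (P2): min(6, 4, 4) = 4
J (P1): max(4, 15, 7) = 15
Root (P2): min(13, 3, 15) = 3
P2 picks the child with the lowest value: F (value 3).

F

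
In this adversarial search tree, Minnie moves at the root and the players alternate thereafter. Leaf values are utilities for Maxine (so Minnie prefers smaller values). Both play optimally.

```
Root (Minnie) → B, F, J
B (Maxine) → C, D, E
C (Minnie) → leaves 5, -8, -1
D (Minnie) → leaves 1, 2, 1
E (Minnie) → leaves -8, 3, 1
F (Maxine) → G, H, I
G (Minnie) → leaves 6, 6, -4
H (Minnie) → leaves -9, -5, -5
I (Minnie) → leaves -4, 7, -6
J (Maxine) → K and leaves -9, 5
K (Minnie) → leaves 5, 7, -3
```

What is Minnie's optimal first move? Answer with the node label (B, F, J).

F

C (Minnie): min(5, -8, -1) = -8
D (Minnie): min(1, 2, 1) = 1
E (Minnie): min(-8, 3, 1) = -8
B (Maxine): max(-8, 1, -8) = 1
G (Minnie): min(6, 6, -4) = -4
H (Minnie): min(-9, -5, -5) = -9
I (Minnie): min(-4, 7, -6) = -6
F (Maxine): max(-4, -9, -6) = -4
K (Minnie): min(5, 7, -3) = -3
J (Maxine): max(-3, -9, 5) = 5
Root (Minnie): min(1, -4, 5) = -4
Minnie picks the child with the lowest value: F (value -4).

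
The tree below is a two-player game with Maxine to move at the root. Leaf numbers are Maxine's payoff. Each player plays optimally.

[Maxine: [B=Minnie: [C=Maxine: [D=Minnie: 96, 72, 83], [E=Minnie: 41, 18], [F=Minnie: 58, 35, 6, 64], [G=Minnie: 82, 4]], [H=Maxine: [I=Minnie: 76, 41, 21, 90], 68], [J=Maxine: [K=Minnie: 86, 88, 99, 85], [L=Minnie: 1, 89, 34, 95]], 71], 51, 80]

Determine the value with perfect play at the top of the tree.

D (Minnie): min(96, 72, 83) = 72
E (Minnie): min(41, 18) = 18
F (Minnie): min(58, 35, 6, 64) = 6
G (Minnie): min(82, 4) = 4
C (Maxine): max(72, 18, 6, 4) = 72
I (Minnie): min(76, 41, 21, 90) = 21
H (Maxine): max(21, 68) = 68
K (Minnie): min(86, 88, 99, 85) = 85
L (Minnie): min(1, 89, 34, 95) = 1
J (Maxine): max(85, 1) = 85
B (Minnie): min(72, 68, 85, 71) = 68
Root (Maxine): max(68, 51, 80) = 80

80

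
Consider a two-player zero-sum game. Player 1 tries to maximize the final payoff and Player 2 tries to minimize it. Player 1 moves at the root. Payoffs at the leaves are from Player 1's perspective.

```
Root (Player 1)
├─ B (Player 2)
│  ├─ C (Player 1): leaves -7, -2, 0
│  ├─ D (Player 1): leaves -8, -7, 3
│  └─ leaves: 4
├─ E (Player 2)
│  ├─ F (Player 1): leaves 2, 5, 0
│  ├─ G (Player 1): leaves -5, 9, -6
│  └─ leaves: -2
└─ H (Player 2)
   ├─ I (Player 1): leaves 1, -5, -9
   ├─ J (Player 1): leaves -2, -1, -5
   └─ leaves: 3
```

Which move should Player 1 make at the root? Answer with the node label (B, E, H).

C (Player 1): max(-7, -2, 0) = 0
D (Player 1): max(-8, -7, 3) = 3
B (Player 2): min(0, 3, 4) = 0
F (Player 1): max(2, 5, 0) = 5
G (Player 1): max(-5, 9, -6) = 9
E (Player 2): min(5, 9, -2) = -2
I (Player 1): max(1, -5, -9) = 1
J (Player 1): max(-2, -1, -5) = -1
H (Player 2): min(1, -1, 3) = -1
Root (Player 1): max(0, -2, -1) = 0
Player 1 picks the child with the highest value: B (value 0).

B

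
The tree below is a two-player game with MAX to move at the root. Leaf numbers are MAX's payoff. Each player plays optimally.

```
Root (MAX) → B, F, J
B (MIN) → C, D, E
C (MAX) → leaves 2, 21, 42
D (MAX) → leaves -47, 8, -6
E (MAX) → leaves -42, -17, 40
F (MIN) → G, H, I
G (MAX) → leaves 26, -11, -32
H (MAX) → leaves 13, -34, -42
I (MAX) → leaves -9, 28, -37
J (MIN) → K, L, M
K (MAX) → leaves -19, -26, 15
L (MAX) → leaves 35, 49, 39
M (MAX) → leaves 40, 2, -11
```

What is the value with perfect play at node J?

K: max(-19, -26, 15) = 15
L: max(35, 49, 39) = 49
M: max(40, 2, -11) = 40
J: min(15, 49, 40) = 15

15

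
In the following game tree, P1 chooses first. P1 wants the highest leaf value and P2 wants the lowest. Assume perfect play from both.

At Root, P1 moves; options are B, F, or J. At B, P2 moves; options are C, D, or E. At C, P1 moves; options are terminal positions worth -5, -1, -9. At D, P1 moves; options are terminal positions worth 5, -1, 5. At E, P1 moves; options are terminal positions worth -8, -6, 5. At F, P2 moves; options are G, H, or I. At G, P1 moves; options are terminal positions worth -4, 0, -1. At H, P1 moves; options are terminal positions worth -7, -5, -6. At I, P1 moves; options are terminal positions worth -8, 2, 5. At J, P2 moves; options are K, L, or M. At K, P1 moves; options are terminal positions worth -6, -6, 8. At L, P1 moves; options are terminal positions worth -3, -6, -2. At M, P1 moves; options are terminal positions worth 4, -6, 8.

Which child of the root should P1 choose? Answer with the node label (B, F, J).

C (P1): max(-5, -1, -9) = -1
D (P1): max(5, -1, 5) = 5
E (P1): max(-8, -6, 5) = 5
B (P2): min(-1, 5, 5) = -1
G (P1): max(-4, 0, -1) = 0
H (P1): max(-7, -5, -6) = -5
I (P1): max(-8, 2, 5) = 5
F (P2): min(0, -5, 5) = -5
K (P1): max(-6, -6, 8) = 8
L (P1): max(-3, -6, -2) = -2
M (P1): max(4, -6, 8) = 8
J (P2): min(8, -2, 8) = -2
Root (P1): max(-1, -5, -2) = -1
P1 picks the child with the highest value: B (value -1).

B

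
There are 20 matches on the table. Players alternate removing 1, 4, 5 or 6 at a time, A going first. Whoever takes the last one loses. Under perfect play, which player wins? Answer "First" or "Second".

First

Mark each pile size as W (mover wins) or L (mover loses):
i:   0  1  2  3  4  5  6  7  8  9 10 11 12 13 14 15 16 17 18 19 20
     W  L  W  L  W  W  W  W  W  W  L  W  L  W  W  W  W  W  W  L  W
Position 20 is W, so the first player wins.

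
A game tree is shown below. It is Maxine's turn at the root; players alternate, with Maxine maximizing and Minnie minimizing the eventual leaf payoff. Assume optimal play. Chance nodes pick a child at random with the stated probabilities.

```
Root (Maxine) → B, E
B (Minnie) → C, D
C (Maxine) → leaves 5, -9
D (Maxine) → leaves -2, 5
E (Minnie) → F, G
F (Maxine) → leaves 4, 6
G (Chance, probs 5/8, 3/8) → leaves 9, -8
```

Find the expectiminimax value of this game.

C (Maxine): max(5, -9) = 5
D (Maxine): max(-2, 5) = 5
B (Minnie): min(5, 5) = 5
F (Maxine): max(4, 6) = 6
G (Chance): 5/8·9 + 3/8·-8 = 2.62
E (Minnie): min(6, 2.62) = 2.62
Root (Maxine): max(5, 2.62) = 5

5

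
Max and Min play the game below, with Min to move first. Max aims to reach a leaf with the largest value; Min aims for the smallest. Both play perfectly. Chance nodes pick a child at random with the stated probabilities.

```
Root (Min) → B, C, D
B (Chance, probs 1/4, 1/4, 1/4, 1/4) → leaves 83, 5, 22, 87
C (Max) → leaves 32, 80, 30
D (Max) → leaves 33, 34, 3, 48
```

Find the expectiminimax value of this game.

B (Chance): 1/4·83 + 1/4·5 + 1/4·22 + 1/4·87 = 49.25
C (Max): max(32, 80, 30) = 80
D (Max): max(33, 34, 3, 48) = 48
Root (Min): min(49.25, 80, 48) = 48

48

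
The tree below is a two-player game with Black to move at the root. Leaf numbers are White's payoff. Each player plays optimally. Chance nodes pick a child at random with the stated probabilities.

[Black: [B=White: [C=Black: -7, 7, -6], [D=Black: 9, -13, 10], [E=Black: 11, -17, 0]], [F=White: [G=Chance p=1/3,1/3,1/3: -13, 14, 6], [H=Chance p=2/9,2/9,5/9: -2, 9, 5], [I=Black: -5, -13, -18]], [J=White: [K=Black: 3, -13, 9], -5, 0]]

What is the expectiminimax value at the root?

C (Black): min(-7, 7, -6) = -7
D (Black): min(9, -13, 10) = -13
E (Black): min(11, -17, 0) = -17
B (White): max(-7, -13, -17) = -7
G (Chance): 1/3·-13 + 1/3·14 + 1/3·6 = 2.33
H (Chance): 2/9·-2 + 2/9·9 + 5/9·5 = 4.33
I (Black): min(-5, -13, -18) = -18
F (White): max(2.33, 4.33, -18) = 4.33
K (Black): min(3, -13, 9) = -13
J (White): max(-13, -5, 0) = 0
Root (Black): min(-7, 4.33, 0) = -7

-7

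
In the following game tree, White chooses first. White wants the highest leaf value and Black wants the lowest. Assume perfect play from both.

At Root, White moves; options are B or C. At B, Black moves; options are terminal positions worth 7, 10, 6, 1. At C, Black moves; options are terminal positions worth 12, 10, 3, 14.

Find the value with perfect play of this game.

3

B (Black): min(7, 10, 6, 1) = 1
C (Black): min(12, 10, 3, 14) = 3
Root (White): max(1, 3) = 3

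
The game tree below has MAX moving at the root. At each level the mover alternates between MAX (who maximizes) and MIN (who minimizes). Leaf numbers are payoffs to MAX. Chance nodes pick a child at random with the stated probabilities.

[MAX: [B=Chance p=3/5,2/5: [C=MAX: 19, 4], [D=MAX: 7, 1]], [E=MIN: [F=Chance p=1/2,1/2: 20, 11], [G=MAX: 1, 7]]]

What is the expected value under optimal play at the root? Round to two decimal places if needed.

C (MAX): max(19, 4) = 19
D (MAX): max(7, 1) = 7
B (Chance): 3/5·19 + 2/5·7 = 14.2
F (Chance): 1/2·20 + 1/2·11 = 15.5
G (MAX): max(1, 7) = 7
E (MIN): min(15.5, 7) = 7
Root (MAX): max(14.2, 7) = 14.2

14.2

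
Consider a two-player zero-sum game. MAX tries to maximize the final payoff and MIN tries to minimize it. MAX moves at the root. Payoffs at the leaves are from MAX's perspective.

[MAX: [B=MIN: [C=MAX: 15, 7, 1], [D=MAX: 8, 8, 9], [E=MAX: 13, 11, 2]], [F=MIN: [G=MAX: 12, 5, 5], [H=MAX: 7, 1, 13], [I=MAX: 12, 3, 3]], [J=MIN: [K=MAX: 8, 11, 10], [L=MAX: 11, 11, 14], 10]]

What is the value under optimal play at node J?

10

K: max(8, 11, 10) = 11
L: max(11, 11, 14) = 14
J: min(11, 14, 10) = 10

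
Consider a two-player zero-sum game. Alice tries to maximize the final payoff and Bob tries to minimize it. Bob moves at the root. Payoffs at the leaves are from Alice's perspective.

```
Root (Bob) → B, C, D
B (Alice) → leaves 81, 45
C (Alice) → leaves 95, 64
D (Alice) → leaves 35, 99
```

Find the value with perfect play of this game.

B (Alice): max(81, 45) = 81
C (Alice): max(95, 64) = 95
D (Alice): max(35, 99) = 99
Root (Bob): min(81, 95, 99) = 81

81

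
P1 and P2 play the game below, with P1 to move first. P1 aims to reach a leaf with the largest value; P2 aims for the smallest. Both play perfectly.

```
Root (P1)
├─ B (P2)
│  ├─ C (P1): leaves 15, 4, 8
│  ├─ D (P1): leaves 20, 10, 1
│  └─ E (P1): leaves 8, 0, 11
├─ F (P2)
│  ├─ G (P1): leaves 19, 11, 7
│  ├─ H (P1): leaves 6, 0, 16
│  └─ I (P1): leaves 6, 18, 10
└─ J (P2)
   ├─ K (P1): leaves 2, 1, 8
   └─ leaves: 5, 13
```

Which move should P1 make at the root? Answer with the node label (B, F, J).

C (P1): max(15, 4, 8) = 15
D (P1): max(20, 10, 1) = 20
E (P1): max(8, 0, 11) = 11
B (P2): min(15, 20, 11) = 11
G (P1): max(19, 11, 7) = 19
H (P1): max(6, 0, 16) = 16
I (P1): max(6, 18, 10) = 18
F (P2): min(19, 16, 18) = 16
K (P1): max(2, 1, 8) = 8
J (P2): min(8, 5, 13) = 5
Root (P1): max(11, 16, 5) = 16
P1 picks the child with the highest value: F (value 16).

F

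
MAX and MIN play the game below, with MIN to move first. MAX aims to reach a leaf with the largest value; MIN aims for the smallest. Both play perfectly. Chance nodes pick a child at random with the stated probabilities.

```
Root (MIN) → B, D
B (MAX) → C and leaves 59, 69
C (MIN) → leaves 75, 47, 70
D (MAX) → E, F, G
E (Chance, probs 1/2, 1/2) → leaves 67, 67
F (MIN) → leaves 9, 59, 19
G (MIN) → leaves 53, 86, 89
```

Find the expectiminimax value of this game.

C (MIN): min(75, 47, 70) = 47
B (MAX): max(47, 59, 69) = 69
E (Chance): 1/2·67 + 1/2·67 = 67
F (MIN): min(9, 59, 19) = 9
G (MIN): min(53, 86, 89) = 53
D (MAX): max(67, 9, 53) = 67
Root (MIN): min(69, 67) = 67

67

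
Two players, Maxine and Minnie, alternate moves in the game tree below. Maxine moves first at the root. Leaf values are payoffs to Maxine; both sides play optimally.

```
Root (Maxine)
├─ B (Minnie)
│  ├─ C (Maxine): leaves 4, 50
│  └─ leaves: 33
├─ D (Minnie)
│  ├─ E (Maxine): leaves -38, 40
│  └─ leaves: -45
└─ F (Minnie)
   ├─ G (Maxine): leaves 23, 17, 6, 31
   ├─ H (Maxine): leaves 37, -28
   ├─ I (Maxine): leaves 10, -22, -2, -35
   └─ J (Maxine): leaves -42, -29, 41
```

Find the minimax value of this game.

C (Maxine): max(4, 50) = 50
B (Minnie): min(50, 33) = 33
E (Maxine): max(-38, 40) = 40
D (Minnie): min(40, -45) = -45
G (Maxine): max(23, 17, 6, 31) = 31
H (Maxine): max(37, -28) = 37
I (Maxine): max(10, -22, -2, -35) = 10
J (Maxine): max(-42, -29, 41) = 41
F (Minnie): min(31, 37, 10, 41) = 10
Root (Maxine): max(33, -45, 10) = 33

33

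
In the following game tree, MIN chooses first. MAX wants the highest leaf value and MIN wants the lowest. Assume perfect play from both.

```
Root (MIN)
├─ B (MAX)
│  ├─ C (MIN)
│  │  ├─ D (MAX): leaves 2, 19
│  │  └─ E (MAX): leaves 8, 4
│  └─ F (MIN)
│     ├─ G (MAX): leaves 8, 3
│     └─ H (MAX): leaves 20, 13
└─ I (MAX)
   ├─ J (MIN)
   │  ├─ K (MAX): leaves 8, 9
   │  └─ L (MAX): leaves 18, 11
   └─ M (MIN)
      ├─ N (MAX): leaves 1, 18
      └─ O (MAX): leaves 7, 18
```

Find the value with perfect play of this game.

8

D (MAX): max(2, 19) = 19
E (MAX): max(8, 4) = 8
C (MIN): min(19, 8) = 8
G (MAX): max(8, 3) = 8
H (MAX): max(20, 13) = 20
F (MIN): min(8, 20) = 8
B (MAX): max(8, 8) = 8
K (MAX): max(8, 9) = 9
L (MAX): max(18, 11) = 18
J (MIN): min(9, 18) = 9
N (MAX): max(1, 18) = 18
O (MAX): max(7, 18) = 18
M (MIN): min(18, 18) = 18
I (MAX): max(9, 18) = 18
Root (MIN): min(8, 18) = 8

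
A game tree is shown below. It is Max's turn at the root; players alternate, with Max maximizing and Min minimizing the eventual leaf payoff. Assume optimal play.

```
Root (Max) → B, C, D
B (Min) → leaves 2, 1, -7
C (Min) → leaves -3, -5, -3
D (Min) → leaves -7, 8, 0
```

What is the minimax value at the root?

-5

B (Min): min(2, 1, -7) = -7
C (Min): min(-3, -5, -3) = -5
D (Min): min(-7, 8, 0) = -7
Root (Max): max(-7, -5, -7) = -5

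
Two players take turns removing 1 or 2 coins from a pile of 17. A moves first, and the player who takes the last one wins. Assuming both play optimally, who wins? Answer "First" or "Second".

i:   0  1  2  3  4  5  6  7  8  9 10 11 12 13 14 15 16 17
     L  W  W  L  W  W  L  W  W  L  W  W  L  W  W  L  W  W
Position 17 is W, so the first player wins.

First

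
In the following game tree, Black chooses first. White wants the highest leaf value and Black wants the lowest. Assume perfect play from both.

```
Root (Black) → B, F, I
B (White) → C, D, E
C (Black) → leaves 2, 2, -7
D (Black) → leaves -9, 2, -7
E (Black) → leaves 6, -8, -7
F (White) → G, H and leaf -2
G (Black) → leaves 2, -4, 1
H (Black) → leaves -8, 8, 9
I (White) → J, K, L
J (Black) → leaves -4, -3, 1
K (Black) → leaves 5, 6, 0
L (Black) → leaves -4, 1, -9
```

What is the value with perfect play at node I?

J: min(-4, -3, 1) = -4
K: min(5, 6, 0) = 0
L: min(-4, 1, -9) = -9
I: max(-4, 0, -9) = 0

0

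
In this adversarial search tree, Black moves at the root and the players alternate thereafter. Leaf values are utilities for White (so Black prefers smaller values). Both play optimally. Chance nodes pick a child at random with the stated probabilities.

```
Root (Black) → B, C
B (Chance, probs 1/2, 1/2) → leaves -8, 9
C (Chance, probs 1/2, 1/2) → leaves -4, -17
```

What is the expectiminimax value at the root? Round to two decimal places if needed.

B (Chance): 1/2·-8 + 1/2·9 = 0.5
C (Chance): 1/2·-4 + 1/2·-17 = -10.5
Root (Black): min(0.5, -10.5) = -10.5

-10.5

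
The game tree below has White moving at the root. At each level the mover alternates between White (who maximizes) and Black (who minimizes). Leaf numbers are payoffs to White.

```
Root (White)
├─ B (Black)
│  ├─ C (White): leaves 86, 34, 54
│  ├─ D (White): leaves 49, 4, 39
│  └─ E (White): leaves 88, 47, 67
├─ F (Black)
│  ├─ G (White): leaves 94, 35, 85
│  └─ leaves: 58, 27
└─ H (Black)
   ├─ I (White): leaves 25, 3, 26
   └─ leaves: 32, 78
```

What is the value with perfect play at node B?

C: max(86, 34, 54) = 86
D: max(49, 4, 39) = 49
E: max(88, 47, 67) = 88
B: min(86, 49, 88) = 49

49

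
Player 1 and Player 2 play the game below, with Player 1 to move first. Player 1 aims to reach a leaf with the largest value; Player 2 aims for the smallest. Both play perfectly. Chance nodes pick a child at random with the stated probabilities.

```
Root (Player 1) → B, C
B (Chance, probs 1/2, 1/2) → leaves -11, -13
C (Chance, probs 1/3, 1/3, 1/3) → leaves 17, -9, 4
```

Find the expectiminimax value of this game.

B (Chance): 1/2·-11 + 1/2·-13 = -12
C (Chance): 1/3·17 + 1/3·-9 + 1/3·4 = 4
Root (Player 1): max(-12, 4) = 4

4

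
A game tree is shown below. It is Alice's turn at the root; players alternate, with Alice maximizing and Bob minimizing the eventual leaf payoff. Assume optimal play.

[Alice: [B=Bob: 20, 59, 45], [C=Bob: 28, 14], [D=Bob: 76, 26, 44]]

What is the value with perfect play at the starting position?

B (Bob): min(20, 59, 45) = 20
C (Bob): min(28, 14) = 14
D (Bob): min(76, 26, 44) = 26
Root (Alice): max(20, 14, 26) = 26

26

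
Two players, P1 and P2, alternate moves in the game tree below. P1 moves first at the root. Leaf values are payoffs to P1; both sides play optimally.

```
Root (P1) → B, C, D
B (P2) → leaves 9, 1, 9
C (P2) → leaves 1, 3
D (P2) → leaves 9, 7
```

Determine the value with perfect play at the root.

7

B (P2): min(9, 1, 9) = 1
C (P2): min(1, 3) = 1
D (P2): min(9, 7) = 7
Root (P1): max(1, 1, 7) = 7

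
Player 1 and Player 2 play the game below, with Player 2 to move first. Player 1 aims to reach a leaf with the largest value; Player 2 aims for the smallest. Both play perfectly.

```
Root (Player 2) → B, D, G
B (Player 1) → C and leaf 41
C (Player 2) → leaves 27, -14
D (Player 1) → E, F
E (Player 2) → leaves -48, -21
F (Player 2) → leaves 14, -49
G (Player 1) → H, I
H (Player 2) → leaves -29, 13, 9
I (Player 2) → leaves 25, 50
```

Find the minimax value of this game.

C (Player 2): min(27, -14) = -14
B (Player 1): max(-14, 41) = 41
E (Player 2): min(-48, -21) = -48
F (Player 2): min(14, -49) = -49
D (Player 1): max(-48, -49) = -48
H (Player 2): min(-29, 13, 9) = -29
I (Player 2): min(25, 50) = 25
G (Player 1): max(-29, 25) = 25
Root (Player 2): min(41, -48, 25) = -48

-48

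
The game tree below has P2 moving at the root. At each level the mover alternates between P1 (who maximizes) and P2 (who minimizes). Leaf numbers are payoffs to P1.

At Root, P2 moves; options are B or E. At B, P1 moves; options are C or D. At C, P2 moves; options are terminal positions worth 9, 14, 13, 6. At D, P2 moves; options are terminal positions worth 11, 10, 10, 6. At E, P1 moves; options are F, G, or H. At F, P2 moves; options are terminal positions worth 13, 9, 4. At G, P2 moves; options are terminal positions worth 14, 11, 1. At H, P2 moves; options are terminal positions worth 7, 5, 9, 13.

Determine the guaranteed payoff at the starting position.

5

C (P2): min(9, 14, 13, 6) = 6
D (P2): min(11, 10, 10, 6) = 6
B (P1): max(6, 6) = 6
F (P2): min(13, 9, 4) = 4
G (P2): min(14, 11, 1) = 1
H (P2): min(7, 5, 9, 13) = 5
E (P1): max(4, 1, 5) = 5
Root (P2): min(6, 5) = 5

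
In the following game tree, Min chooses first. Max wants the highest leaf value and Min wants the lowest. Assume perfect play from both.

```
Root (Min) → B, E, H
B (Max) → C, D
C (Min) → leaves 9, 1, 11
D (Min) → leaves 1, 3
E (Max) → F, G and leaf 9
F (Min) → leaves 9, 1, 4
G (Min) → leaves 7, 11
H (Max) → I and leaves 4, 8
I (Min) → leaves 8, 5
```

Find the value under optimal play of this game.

C (Min): min(9, 1, 11) = 1
D (Min): min(1, 3) = 1
B (Max): max(1, 1) = 1
F (Min): min(9, 1, 4) = 1
G (Min): min(7, 11) = 7
E (Max): max(1, 7, 9) = 9
I (Min): min(8, 5) = 5
H (Max): max(5, 4, 8) = 8
Root (Min): min(1, 9, 8) = 1

1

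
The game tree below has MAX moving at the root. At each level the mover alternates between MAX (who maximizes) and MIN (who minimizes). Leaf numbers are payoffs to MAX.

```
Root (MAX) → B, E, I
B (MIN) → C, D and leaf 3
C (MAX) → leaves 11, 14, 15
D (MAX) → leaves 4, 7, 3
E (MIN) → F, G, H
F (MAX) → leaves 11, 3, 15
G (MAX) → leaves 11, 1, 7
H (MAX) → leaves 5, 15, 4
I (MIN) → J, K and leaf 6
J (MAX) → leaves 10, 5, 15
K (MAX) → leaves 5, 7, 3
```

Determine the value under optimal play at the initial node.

11

C (MAX): max(11, 14, 15) = 15
D (MAX): max(4, 7, 3) = 7
B (MIN): min(15, 7, 3) = 3
F (MAX): max(11, 3, 15) = 15
G (MAX): max(11, 1, 7) = 11
H (MAX): max(5, 15, 4) = 15
E (MIN): min(15, 11, 15) = 11
J (MAX): max(10, 5, 15) = 15
K (MAX): max(5, 7, 3) = 7
I (MIN): min(15, 7, 6) = 6
Root (MAX): max(3, 11, 6) = 11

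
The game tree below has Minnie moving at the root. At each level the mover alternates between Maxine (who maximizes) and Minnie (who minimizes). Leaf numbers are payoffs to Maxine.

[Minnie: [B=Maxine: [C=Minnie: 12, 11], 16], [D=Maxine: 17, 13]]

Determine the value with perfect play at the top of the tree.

16

C (Minnie): min(12, 11) = 11
B (Maxine): max(11, 16) = 16
D (Maxine): max(17, 13) = 17
Root (Minnie): min(16, 17) = 16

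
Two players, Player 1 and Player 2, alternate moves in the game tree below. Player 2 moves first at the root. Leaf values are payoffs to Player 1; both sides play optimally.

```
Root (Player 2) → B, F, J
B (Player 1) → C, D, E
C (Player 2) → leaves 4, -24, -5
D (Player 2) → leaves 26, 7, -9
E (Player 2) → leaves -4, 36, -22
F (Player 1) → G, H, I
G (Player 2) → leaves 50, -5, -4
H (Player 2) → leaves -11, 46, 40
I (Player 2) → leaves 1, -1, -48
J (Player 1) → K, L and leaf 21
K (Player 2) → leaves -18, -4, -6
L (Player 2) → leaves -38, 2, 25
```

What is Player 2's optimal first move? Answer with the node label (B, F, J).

B

C (Player 2): min(4, -24, -5) = -24
D (Player 2): min(26, 7, -9) = -9
E (Player 2): min(-4, 36, -22) = -22
B (Player 1): max(-24, -9, -22) = -9
G (Player 2): min(50, -5, -4) = -5
H (Player 2): min(-11, 46, 40) = -11
I (Player 2): min(1, -1, -48) = -48
F (Player 1): max(-5, -11, -48) = -5
K (Player 2): min(-18, -4, -6) = -18
L (Player 2): min(-38, 2, 25) = -38
J (Player 1): max(-18, -38, 21) = 21
Root (Player 2): min(-9, -5, 21) = -9
Player 2 picks the child with the lowest value: B (value -9).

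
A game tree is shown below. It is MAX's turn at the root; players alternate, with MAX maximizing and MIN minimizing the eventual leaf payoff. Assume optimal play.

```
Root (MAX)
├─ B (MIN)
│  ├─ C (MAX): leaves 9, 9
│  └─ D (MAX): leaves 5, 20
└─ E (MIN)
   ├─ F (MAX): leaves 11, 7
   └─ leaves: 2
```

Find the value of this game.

9

C (MAX): max(9, 9) = 9
D (MAX): max(5, 20) = 20
B (MIN): min(9, 20) = 9
F (MAX): max(11, 7) = 11
E (MIN): min(11, 2) = 2
Root (MAX): max(9, 2) = 9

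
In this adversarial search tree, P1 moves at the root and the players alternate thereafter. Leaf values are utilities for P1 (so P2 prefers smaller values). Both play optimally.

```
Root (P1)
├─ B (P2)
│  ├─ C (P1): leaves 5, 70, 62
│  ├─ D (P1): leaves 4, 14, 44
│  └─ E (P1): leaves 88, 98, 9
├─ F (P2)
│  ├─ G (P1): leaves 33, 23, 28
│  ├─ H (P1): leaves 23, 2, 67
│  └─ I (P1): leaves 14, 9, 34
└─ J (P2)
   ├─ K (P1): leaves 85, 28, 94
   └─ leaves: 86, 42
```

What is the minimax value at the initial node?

44

C (P1): max(5, 70, 62) = 70
D (P1): max(4, 14, 44) = 44
E (P1): max(88, 98, 9) = 98
B (P2): min(70, 44, 98) = 44
G (P1): max(33, 23, 28) = 33
H (P1): max(23, 2, 67) = 67
I (P1): max(14, 9, 34) = 34
F (P2): min(33, 67, 34) = 33
K (P1): max(85, 28, 94) = 94
J (P2): min(94, 86, 42) = 42
Root (P1): max(44, 33, 42) = 44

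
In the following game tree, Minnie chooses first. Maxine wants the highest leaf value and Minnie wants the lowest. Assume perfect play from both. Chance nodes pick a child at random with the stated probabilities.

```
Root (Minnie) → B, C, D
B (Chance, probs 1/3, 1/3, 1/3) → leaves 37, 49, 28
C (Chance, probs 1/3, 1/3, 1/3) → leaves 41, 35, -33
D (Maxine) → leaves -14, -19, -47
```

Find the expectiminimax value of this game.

-14

B (Chance): 1/3·37 + 1/3·49 + 1/3·28 = 38
C (Chance): 1/3·41 + 1/3·35 + 1/3·-33 = 14.33
D (Maxine): max(-14, -19, -47) = -14
Root (Minnie): min(38, 14.33, -14) = -14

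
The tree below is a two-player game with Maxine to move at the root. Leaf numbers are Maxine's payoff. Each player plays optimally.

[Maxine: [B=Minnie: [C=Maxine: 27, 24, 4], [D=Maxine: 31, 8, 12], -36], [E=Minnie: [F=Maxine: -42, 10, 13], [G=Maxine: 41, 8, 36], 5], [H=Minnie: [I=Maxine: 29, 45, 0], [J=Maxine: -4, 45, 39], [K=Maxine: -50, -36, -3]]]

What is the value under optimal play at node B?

C: max(27, 24, 4) = 27
D: max(31, 8, 12) = 31
B: min(27, 31, -36) = -36

-36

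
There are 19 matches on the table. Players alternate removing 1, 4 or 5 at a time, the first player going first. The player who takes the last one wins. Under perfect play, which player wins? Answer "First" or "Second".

First

Compute winning (W) and losing (L) positions by backward induction:
i:   0  1  2  3  4  5  6  7  8  9 10 11 12 13 14 15 16 17 18 19
     L  W  L  W  W  W  W  W  L  W  L  W  W  W  W  W  L  W  L  W
Position 19 is W, so the first player wins.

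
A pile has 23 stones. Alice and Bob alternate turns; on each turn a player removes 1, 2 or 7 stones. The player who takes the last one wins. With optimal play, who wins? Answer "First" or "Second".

First

Positions where the player to move wins (W) vs loses (L):
i:   0  1  2  3  4  5  6  7  8  9 10 11 12 13 14 15 16 17 18 19 20 21 22 23
     L  W  W  L  W  W  L  W  W  L  W  W  L  W  W  L  W  W  L  W  W  L  W  W
Position 23 is W, so the first player wins.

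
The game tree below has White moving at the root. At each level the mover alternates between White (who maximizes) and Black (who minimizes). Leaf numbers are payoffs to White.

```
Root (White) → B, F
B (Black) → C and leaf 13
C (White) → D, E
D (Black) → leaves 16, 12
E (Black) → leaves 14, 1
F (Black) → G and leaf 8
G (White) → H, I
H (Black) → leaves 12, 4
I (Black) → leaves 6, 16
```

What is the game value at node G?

H: min(12, 4) = 4
I: min(6, 16) = 6
G: max(4, 6) = 6

6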